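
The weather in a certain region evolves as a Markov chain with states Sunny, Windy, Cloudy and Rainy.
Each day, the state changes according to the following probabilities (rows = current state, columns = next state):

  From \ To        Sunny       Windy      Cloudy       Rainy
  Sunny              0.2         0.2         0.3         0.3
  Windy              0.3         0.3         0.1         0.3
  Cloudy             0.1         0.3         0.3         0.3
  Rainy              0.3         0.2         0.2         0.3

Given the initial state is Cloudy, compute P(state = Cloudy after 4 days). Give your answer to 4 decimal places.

0.2206

Propagate the distribution vector 4 days from Cloudy.
After 0 days: (0.0000, 0.0000, 1.0000, 0.0000)
After 1 day: (0.1000, 0.3000, 0.3000, 0.3000)
After 2 days: (0.2300, 0.2600, 0.2100, 0.3000)
After 3 days: (0.2350, 0.2470, 0.2180, 0.3000)
After 4 days: (0.2329, 0.2465, 0.2206, 0.3000)
P(in Cloudy after 4 days) = 0.2206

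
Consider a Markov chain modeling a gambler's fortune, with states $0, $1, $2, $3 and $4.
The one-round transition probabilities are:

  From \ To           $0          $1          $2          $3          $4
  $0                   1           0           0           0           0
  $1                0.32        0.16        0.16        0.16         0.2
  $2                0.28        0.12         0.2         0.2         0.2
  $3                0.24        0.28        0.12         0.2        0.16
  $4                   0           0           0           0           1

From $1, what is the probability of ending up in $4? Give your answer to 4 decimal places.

0.3918

Let h(s) be the probability of absorption at $4 starting from transient state s. Then h($4) = 1 and h($0) = 0. By first-step analysis:
h($1) = 0.32·0 + 0.16·h($1) + 0.16·h($2) + 0.16·h($3) + 0.2·1
h($2) = 0.28·0 + 0.12·h($1) + 0.2·h($2) + 0.2·h($3) + 0.2·1
h($3) = 0.24·0 + 0.28·h($1) + 0.12·h($2) + 0.2·h($3) + 0.16·1
Solving: h($1) = 0.3918, h($2) = 0.4084, h($3) = 0.3984.
Starting from $1, the probability is 0.3918.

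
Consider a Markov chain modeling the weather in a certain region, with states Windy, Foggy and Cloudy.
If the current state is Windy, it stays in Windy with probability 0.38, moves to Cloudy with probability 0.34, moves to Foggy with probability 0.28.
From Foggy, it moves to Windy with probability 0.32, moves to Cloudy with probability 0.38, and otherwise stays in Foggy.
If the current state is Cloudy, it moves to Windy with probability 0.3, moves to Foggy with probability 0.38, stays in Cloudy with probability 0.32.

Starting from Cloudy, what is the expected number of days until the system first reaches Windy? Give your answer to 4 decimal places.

Let t(s) be the expected number of days to first reach Windy from state s, with t(Windy) = 0. Conditioning on the first day:
t(Foggy) = 1 + 0.3·t(Foggy) + 0.38·t(Cloudy)
t(Cloudy) = 1 + 0.38·t(Foggy) + 0.32·t(Cloudy)
Solving: t(Foggy) = 3.1966, t(Cloudy) = 3.2569.
Expected days from Cloudy to Windy: 3.2569.

3.2569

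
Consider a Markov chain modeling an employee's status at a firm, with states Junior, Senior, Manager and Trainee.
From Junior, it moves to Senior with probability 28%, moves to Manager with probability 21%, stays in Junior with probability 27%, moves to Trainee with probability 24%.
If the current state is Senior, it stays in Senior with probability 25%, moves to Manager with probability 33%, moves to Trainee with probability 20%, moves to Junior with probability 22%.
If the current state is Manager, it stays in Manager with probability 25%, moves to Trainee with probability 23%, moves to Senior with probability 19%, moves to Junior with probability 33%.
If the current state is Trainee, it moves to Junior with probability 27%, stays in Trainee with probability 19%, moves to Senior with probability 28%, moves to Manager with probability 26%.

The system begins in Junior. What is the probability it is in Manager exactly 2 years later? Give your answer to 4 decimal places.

0.2640

Propagate the distribution vector 2 years from Junior.
After 0 years: (1.0000, 0.0000, 0.0000, 0.0000)
After 1 year: (0.2700, 0.2800, 0.2100, 0.2400)
After 2 years: (0.2686, 0.2527, 0.2640, 0.2147)
P(in Manager after 2 years) = 0.2640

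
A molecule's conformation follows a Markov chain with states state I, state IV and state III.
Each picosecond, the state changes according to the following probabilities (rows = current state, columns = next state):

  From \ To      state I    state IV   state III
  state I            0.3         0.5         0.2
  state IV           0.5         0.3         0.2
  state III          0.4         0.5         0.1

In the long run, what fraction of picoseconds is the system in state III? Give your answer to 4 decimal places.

Let the stationary distribution be π with π = πP and π_1 + π_2 + π_3 = 1.
π_1 = 0.3·π_1 + 0.5·π_2 + 0.4·π_3
π_2 = 0.5·π_1 + 0.3·π_2 + 0.5·π_3
Solving with the normalization constraint gives π = (0.4015, 0.4167, 0.1818).
So the stationary probability of state III is 0.1818.

0.1818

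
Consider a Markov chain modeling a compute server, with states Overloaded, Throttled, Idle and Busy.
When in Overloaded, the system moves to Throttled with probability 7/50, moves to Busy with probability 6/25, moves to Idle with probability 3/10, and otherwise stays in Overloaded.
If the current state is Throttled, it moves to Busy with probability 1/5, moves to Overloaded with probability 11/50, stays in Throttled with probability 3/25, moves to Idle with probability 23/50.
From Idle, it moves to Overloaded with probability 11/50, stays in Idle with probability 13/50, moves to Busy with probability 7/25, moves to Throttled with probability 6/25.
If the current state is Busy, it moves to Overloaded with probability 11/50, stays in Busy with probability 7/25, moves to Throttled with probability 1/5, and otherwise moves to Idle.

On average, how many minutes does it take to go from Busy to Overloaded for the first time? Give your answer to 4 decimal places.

Let t(s) be the expected number of minutes to first reach Overloaded from state s, with t(Overloaded) = 0. Conditioning on the first minute:
t(Throttled) = 1 + 0.12·t(Throttled) + 0.46·t(Idle) + 0.2·t(Busy)
t(Idle) = 1 + 0.24·t(Throttled) + 0.26·t(Idle) + 0.28·t(Busy)
t(Busy) = 1 + 0.2·t(Throttled) + 0.3·t(Idle) + 0.28·t(Busy)
Solving: t(Throttled) = 4.5455, t(Idle) = 4.5455, t(Busy) = 4.5455.
Expected minutes from Busy to Overloaded: 4.5455.

4.5455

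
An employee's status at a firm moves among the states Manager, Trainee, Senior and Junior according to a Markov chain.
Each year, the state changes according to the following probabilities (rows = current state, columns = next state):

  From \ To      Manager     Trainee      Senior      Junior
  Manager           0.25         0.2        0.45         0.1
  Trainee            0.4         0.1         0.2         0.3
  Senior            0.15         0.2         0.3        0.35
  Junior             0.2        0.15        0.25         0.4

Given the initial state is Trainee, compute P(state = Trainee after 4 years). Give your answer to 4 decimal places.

0.1682

Propagate the distribution vector 4 years from Trainee.
After 0 years: (0.0000, 1.0000, 0.0000, 0.0000)
After 1 year: (0.4000, 0.1000, 0.2000, 0.3000)
After 2 years: (0.2300, 0.1750, 0.3350, 0.2600)
After 3 years: (0.2298, 0.1695, 0.3040, 0.2968)
After 4 years: (0.2302, 0.1682, 0.3027, 0.2989)
P(in Trainee after 4 years) = 0.1682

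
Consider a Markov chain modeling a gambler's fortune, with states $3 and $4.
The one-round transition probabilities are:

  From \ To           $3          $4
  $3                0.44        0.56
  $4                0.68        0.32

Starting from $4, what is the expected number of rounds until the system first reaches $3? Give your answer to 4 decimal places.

1.4706

Let t(s) be the expected number of rounds to first reach $3 from state s, with t($3) = 0. Conditioning on the first round:
t($4) = 1 + 0.32·t($4)
Solving: t($4) = 1.4706.
Expected rounds from $4 to $3: 1.4706.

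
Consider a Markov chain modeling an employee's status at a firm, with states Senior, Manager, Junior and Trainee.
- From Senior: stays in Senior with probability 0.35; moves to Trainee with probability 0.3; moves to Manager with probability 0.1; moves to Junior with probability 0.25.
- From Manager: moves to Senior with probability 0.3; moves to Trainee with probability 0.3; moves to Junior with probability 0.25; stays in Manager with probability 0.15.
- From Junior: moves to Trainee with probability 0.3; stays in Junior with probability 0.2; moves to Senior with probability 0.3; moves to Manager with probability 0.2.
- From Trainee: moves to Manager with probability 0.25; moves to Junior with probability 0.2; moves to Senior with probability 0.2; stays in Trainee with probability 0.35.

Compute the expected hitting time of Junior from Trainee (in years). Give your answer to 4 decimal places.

4.4944

Let t(s) be the expected number of years to first reach Junior from state s, with t(Junior) = 0. Conditioning on the first year:
t(Senior) = 1 + 0.35·t(Senior) + 0.1·t(Manager) + 0.3·t(Trainee)
t(Manager) = 1 + 0.3·t(Senior) + 0.15·t(Manager) + 0.3·t(Trainee)
t(Trainee) = 1 + 0.2·t(Senior) + 0.25·t(Manager) + 0.35·t(Trainee)
Solving: t(Senior) = 4.2697, t(Manager) = 4.2697, t(Trainee) = 4.4944.
Expected years from Trainee to Junior: 4.4944.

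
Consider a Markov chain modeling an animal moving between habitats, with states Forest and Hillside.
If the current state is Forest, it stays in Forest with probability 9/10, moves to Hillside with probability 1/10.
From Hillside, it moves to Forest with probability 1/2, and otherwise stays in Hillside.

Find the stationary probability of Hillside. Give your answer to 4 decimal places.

0.1667

Let the stationary distribution be π with π = πP and π_1 + π_2 = 1.
π_1 = 0.9·π_1 + 0.5·π_2
Solving with the normalization constraint gives π = (0.8333, 0.1667).
So the stationary probability of Hillside is 0.1667.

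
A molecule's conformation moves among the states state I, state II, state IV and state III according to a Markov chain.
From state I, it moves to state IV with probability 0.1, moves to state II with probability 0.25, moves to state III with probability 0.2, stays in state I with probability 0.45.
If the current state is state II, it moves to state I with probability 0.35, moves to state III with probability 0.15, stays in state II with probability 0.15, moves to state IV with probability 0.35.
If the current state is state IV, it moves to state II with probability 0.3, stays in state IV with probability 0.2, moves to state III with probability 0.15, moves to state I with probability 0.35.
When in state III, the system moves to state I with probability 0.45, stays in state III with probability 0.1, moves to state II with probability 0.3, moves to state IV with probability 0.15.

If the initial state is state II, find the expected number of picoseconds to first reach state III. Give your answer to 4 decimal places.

Let t(s) be the expected number of picoseconds to first reach state III from state s, with t(state III) = 0. Conditioning on the first picosecond:
t(state I) = 1 + 0.45·t(state I) + 0.25·t(state II) + 0.1·t(state IV)
t(state II) = 1 + 0.35·t(state I) + 0.15·t(state II) + 0.35·t(state IV)
t(state IV) = 1 + 0.35·t(state I) + 0.3·t(state II) + 0.2·t(state IV)
Solving: t(state I) = 5.5738, t(state II) = 5.9016, t(state IV) = 5.9016.
Expected picoseconds from state II to state III: 5.9016.

5.9016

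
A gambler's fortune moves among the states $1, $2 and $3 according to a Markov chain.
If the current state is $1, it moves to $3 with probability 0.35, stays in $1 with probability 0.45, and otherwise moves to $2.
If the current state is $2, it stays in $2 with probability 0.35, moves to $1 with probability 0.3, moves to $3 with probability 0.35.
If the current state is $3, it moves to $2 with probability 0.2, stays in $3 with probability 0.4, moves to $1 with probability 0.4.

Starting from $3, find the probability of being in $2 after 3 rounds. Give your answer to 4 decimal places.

Propagate the distribution vector 3 rounds from $3.
After 0 rounds: (0.0000, 0.0000, 1.0000)
After 1 round: (0.4000, 0.2000, 0.4000)
After 2 rounds: (0.4000, 0.2300, 0.3700)
After 3 rounds: (0.3970, 0.2345, 0.3685)
P(in $2 after 3 rounds) = 0.2345

0.2345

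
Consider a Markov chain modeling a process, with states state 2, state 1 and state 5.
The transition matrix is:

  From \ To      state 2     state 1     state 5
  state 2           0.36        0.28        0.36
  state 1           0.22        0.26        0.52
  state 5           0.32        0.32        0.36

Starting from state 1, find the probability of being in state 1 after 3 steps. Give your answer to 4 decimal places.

0.2902

Propagate the distribution vector 3 steps from state 1.
After 0 steps: (0.0000, 1.0000, 0.0000)
After 1 step: (0.2200, 0.2600, 0.5200)
After 2 steps: (0.3028, 0.2956, 0.4016)
After 3 steps: (0.3026, 0.2902, 0.4073)
P(in state 1 after 3 steps) = 0.2902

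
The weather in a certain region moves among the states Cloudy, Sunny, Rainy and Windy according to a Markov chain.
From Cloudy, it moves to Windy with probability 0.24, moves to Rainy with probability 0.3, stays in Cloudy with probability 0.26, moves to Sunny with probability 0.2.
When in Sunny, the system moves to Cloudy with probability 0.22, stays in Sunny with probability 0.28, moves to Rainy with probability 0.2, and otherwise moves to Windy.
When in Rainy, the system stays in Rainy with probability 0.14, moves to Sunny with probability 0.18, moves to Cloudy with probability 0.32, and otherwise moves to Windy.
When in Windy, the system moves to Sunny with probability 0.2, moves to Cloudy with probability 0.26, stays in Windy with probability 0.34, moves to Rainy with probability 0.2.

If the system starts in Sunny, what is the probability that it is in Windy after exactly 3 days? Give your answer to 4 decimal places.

0.3094

Propagate the distribution vector 3 days from Sunny.
After 0 days: (0.0000, 1.0000, 0.0000, 0.0000)
After 1 day: (0.2200, 0.2800, 0.2000, 0.3000)
After 2 days: (0.2608, 0.2184, 0.2100, 0.3108)
After 3 days: (0.2639, 0.2133, 0.2135, 0.3094)
P(in Windy after 3 days) = 0.3094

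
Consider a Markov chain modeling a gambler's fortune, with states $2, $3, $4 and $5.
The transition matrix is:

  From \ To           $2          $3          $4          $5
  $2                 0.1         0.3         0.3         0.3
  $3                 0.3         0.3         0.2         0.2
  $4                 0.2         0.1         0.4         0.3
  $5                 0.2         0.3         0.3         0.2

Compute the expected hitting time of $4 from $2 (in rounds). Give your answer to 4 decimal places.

Let t(s) be the expected number of rounds to first reach $4 from state s, with t($4) = 0. Conditioning on the first round:
t($2) = 1 + 0.1·t($2) + 0.3·t($3) + 0.3·t($5)
t($3) = 1 + 0.3·t($2) + 0.3·t($3) + 0.2·t($5)
t($5) = 1 + 0.2·t($2) + 0.3·t($3) + 0.2·t($5)
Solving: t($2) = 3.7037, t($3) = 4.0741, t($5) = 3.7037.
Expected rounds from $2 to $4: 3.7037.

3.7037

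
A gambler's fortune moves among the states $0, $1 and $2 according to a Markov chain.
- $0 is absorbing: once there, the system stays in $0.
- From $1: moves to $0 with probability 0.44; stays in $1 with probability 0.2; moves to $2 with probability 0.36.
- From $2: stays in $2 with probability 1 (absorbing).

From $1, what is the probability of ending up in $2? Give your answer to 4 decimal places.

0.4500

Let h(s) be the probability of absorption at $2 starting from transient state s. Then h($2) = 1 and h($0) = 0. By first-step analysis:
h($1) = 0.44·0 + 0.2·h($1) + 0.36·1
Solving: h($1) = 0.4500.
Starting from $1, the probability is 0.4500.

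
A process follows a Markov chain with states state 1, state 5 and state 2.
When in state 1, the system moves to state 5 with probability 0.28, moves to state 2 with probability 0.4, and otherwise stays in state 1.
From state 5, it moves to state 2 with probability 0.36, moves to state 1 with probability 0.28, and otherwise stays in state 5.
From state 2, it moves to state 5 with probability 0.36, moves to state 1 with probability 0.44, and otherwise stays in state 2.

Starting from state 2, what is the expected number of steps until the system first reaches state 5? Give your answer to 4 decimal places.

3.0435

Let t(s) be the expected number of steps to first reach state 5 from state s, with t(state 5) = 0. Conditioning on the first step:
t(state 1) = 1 + 0.32·t(state 1) + 0.4·t(state 2)
t(state 2) = 1 + 0.44·t(state 1) + 0.2·t(state 2)
Solving: t(state 1) = 3.2609, t(state 2) = 3.0435.
Expected steps from state 2 to state 5: 3.0435.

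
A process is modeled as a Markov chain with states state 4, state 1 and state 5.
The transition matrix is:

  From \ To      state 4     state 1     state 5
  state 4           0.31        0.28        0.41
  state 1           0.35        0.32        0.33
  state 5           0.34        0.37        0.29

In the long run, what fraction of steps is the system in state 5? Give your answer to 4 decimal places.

Let the stationary distribution be π with π = πP and π_1 + π_2 + π_3 = 1.
π_1 = 0.31·π_1 + 0.35·π_2 + 0.34·π_3
π_2 = 0.28·π_1 + 0.32·π_2 + 0.37·π_3
Solving with the normalization constraint gives π = (0.3332, 0.3238, 0.3429).
So the stationary probability of state 5 is 0.3429.

0.3429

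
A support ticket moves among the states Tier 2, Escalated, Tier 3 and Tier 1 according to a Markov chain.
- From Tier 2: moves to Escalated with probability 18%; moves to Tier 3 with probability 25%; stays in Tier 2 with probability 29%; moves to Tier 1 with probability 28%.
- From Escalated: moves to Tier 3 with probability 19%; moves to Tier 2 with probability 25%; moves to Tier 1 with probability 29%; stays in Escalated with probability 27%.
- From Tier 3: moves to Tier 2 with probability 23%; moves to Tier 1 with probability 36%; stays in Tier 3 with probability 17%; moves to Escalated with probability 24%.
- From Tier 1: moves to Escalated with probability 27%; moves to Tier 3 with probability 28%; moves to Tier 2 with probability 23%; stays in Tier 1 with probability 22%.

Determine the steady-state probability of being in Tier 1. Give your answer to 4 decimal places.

0.2835

Let the stationary distribution be π with π = πP and π_1 + π_2 + π_3 + π_4 = 1.
π_1 = 0.29·π_1 + 0.25·π_2 + 0.23·π_3 + 0.23·π_4
π_2 = 0.18·π_1 + 0.27·π_2 + 0.24·π_3 + 0.27·π_4
π_3 = 0.25·π_1 + 0.19·π_2 + 0.17·π_3 + 0.28·π_4
Solving with the normalization constraint gives π = (0.2498, 0.2407, 0.2260, 0.2835).
So the stationary probability of Tier 1 is 0.2835.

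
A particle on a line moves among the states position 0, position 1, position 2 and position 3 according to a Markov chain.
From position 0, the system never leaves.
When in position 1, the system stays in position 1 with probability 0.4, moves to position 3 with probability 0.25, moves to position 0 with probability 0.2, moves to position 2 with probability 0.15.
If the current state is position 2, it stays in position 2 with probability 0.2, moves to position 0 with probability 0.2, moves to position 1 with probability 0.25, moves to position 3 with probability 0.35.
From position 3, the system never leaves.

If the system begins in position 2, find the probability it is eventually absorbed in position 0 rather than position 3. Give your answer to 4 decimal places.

0.3842

Let h(s) be the probability of absorption at position 0 starting from transient state s. Then h(position 0) = 1 and h(position 3) = 0. By first-step analysis:
h(position 1) = 0.2·1 + 0.4·h(position 1) + 0.15·h(position 2) + 0.25·0
h(position 2) = 0.2·1 + 0.25·h(position 1) + 0.2·h(position 2) + 0.35·0
Solving: h(position 1) = 0.4294, h(position 2) = 0.3842.
Starting from position 2, the probability is 0.3842.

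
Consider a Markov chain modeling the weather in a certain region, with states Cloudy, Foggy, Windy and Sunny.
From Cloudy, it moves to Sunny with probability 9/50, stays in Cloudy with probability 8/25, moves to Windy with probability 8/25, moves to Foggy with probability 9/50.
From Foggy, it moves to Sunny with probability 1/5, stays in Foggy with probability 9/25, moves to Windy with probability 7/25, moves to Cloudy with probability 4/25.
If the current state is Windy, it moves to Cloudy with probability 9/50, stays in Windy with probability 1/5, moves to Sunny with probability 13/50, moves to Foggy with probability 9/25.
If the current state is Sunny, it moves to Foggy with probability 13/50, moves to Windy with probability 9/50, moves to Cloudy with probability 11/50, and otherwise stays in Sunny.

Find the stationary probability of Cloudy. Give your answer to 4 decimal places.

0.2138

Let the stationary distribution be π with π = πP and π_1 + π_2 + π_3 + π_4 = 1.
π_1 = 0.32·π_1 + 0.16·π_2 + 0.18·π_3 + 0.22·π_4
π_2 = 0.18·π_1 + 0.36·π_2 + 0.36·π_3 + 0.26·π_4
π_3 = 0.32·π_1 + 0.28·π_2 + 0.2·π_3 + 0.18·π_4
Solving with the normalization constraint gives π = (0.2138, 0.2971, 0.2445, 0.2446).
So the stationary probability of Cloudy is 0.2138.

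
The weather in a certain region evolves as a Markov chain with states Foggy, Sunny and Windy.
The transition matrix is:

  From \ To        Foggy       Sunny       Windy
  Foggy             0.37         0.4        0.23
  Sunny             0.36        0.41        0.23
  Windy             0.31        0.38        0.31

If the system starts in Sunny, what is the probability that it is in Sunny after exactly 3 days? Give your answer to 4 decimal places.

Propagate the distribution vector 3 days from Sunny.
After 0 days: (0.0000, 1.0000, 0.0000)
After 1 day: (0.3600, 0.4100, 0.2300)
After 2 days: (0.3521, 0.3995, 0.2484)
After 3 days: (0.3511, 0.3990, 0.2499)
P(in Sunny after 3 days) = 0.3990

0.3990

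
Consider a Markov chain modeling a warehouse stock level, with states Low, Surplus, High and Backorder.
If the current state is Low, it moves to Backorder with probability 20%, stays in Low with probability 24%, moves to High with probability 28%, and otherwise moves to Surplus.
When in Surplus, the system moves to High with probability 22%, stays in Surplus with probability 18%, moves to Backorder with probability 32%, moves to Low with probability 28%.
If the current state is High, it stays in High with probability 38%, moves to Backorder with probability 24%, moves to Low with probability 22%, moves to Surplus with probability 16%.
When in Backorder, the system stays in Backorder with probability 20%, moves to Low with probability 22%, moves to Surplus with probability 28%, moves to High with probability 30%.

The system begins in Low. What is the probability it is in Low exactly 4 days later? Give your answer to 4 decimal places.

Propagate the distribution vector 4 days from Low.
After 0 days: (1.0000, 0.0000, 0.0000, 0.0000)
After 1 day: (0.2400, 0.2800, 0.2800, 0.2000)
After 2 days: (0.2416, 0.2184, 0.2952, 0.2448)
After 3 days: (0.2379, 0.2227, 0.3013, 0.2380)
After 4 days: (0.2381, 0.2216, 0.3015, 0.2388)
P(in Low after 4 days) = 0.2381

0.2381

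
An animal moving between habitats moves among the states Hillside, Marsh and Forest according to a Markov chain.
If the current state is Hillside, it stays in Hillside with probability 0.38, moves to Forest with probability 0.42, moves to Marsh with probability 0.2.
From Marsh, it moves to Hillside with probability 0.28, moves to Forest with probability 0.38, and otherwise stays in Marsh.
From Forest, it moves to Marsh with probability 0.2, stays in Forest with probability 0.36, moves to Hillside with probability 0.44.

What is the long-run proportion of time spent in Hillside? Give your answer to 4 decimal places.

Let the stationary distribution be π with π = πP and π_1 + π_2 + π_3 = 1.
π_1 = 0.38·π_1 + 0.28·π_2 + 0.44·π_3
π_2 = 0.2·π_1 + 0.34·π_2 + 0.2·π_3
Solving with the normalization constraint gives π = (0.3800, 0.2326, 0.3875).
So the stationary probability of Hillside is 0.3800.

0.3800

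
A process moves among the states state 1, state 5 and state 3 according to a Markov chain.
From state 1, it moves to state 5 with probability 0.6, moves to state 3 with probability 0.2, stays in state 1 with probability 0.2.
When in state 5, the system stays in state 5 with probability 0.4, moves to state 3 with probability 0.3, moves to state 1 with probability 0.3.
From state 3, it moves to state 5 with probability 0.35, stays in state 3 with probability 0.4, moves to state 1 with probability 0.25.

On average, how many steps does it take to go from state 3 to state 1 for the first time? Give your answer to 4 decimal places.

3.7255

Let t(s) be the expected number of steps to first reach state 1 from state s, with t(state 1) = 0. Conditioning on the first step:
t(state 5) = 1 + 0.4·t(state 5) + 0.3·t(state 3)
t(state 3) = 1 + 0.35·t(state 5) + 0.4·t(state 3)
Solving: t(state 5) = 3.5294, t(state 3) = 3.7255.
Expected steps from state 3 to state 1: 3.7255.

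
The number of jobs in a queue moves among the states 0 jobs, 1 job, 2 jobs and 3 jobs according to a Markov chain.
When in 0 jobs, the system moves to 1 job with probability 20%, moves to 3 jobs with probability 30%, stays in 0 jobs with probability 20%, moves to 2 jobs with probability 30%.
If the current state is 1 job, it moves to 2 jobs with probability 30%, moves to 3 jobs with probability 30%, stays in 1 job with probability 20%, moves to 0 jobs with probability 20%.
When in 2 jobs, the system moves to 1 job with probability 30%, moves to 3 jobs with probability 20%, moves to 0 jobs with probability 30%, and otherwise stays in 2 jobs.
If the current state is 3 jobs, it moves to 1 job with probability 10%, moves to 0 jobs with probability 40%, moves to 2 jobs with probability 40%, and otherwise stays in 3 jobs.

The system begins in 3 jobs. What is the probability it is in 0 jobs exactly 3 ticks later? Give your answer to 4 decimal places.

Propagate the distribution vector 3 ticks from 3 jobs.
After 0 ticks: (0.0000, 0.0000, 0.0000, 1.0000)
After 1 tick: (0.4000, 0.1000, 0.4000, 0.1000)
After 2 ticks: (0.2600, 0.2300, 0.2700, 0.2400)
After 3 ticks: (0.2750, 0.2030, 0.2970, 0.2250)
P(in 0 jobs after 3 ticks) = 0.2750

0.2750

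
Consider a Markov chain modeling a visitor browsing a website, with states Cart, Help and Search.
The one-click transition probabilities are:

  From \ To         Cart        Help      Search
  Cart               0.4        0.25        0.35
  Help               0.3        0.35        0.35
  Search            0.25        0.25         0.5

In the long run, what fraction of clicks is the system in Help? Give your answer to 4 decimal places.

Let the stationary distribution be π with π = πP and π_1 + π_2 + π_3 = 1.
π_1 = 0.4·π_1 + 0.3·π_2 + 0.25·π_3
π_2 = 0.25·π_1 + 0.35·π_2 + 0.25·π_3
Solving with the normalization constraint gives π = (0.3105, 0.2778, 0.4118).
So the stationary probability of Help is 0.2778.

0.2778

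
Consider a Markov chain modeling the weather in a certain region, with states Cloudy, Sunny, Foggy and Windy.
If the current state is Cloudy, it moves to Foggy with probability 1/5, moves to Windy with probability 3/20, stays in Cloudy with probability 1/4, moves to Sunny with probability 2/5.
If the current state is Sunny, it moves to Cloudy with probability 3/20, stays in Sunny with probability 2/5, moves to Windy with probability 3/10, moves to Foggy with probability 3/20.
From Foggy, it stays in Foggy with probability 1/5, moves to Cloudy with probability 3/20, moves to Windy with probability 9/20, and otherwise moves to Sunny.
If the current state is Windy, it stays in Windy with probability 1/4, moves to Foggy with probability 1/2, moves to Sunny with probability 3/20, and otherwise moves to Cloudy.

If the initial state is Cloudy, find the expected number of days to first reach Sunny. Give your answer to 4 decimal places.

3.5762

Let t(s) be the expected number of days to first reach Sunny from state s, with t(Sunny) = 0. Conditioning on the first day:
t(Cloudy) = 1 + 0.25·t(Cloudy) + 0.2·t(Foggy) + 0.15·t(Windy)
t(Foggy) = 1 + 0.15·t(Cloudy) + 0.2·t(Foggy) + 0.45·t(Windy)
t(Windy) = 1 + 0.1·t(Cloudy) + 0.5·t(Foggy) + 0.25·t(Windy)
Solving: t(Cloudy) = 3.5762, t(Foggy) = 4.7020, t(Windy) = 4.9448.
Expected days from Cloudy to Sunny: 3.5762.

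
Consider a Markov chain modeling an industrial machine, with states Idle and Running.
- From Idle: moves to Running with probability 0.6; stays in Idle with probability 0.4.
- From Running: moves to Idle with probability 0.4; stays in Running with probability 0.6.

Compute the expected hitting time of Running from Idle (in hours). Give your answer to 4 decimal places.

Let t(s) be the expected number of hours to first reach Running from state s, with t(Running) = 0. Conditioning on the first hour:
t(Idle) = 1 + 0.4·t(Idle)
Solving: t(Idle) = 1.6667.
Expected hours from Idle to Running: 1.6667.

1.6667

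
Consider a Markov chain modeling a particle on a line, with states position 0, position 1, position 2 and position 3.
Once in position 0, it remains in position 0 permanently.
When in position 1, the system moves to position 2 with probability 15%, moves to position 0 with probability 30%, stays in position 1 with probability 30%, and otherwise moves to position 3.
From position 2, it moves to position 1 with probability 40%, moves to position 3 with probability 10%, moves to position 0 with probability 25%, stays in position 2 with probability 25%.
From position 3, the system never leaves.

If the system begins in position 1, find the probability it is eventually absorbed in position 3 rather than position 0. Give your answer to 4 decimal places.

0.4355

Let h(s) be the probability of absorption at position 3 starting from transient state s. Then h(position 3) = 1 and h(position 0) = 0. By first-step analysis:
h(position 1) = 0.3·0 + 0.3·h(position 1) + 0.15·h(position 2) + 0.25·1
h(position 2) = 0.25·0 + 0.4·h(position 1) + 0.25·h(position 2) + 0.1·1
Solving: h(position 1) = 0.4355, h(position 2) = 0.3656.
Starting from position 1, the probability is 0.4355.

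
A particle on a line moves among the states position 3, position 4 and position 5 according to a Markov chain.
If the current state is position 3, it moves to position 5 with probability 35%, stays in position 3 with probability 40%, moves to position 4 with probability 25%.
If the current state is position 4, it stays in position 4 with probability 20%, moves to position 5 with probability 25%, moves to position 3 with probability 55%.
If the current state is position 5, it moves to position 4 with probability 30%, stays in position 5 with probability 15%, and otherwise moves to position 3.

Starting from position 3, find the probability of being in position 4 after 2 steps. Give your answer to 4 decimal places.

0.2550

Sum over the intermediate state after 1 step:
P = P(position 3→position 3)·P(position 3→position 4) + P(position 3→position 4)·P(position 4→position 4) + P(position 3→position 5)·P(position 5→position 4)
  = 0.4×0.25 + 0.25×0.2 + 0.35×0.3
  = 0.1000 + 0.0500 + 0.1050 = 0.2550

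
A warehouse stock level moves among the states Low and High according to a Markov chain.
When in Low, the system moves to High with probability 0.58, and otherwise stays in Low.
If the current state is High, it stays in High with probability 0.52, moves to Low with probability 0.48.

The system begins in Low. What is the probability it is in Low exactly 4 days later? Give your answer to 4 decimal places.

0.4528

Propagate the distribution vector 4 days from Low.
After 0 days: (1.0000, 0.0000)
After 1 day: (0.4200, 0.5800)
After 2 days: (0.4548, 0.5452)
After 3 days: (0.4527, 0.5473)
After 4 days: (0.4528, 0.5472)
P(in Low after 4 days) = 0.4528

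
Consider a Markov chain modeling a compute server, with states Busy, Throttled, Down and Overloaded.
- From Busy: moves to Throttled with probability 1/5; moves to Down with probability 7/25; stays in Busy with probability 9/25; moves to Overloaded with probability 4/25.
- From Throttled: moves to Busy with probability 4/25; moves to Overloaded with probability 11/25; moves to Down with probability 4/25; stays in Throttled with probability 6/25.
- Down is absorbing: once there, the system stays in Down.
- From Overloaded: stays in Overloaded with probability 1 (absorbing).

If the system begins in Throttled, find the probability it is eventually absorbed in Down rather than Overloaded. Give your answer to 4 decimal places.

0.3239

Let h(s) be the probability of absorption at Down starting from transient state s. Then h(Down) = 1 and h(Overloaded) = 0. By first-step analysis:
h(Busy) = 0.36·h(Busy) + 0.2·h(Throttled) + 0.28·1 + 0.16·0
h(Throttled) = 0.16·h(Busy) + 0.24·h(Throttled) + 0.16·1 + 0.44·0
Solving: h(Busy) = 0.5387, h(Throttled) = 0.3239.
Starting from Throttled, the probability is 0.3239.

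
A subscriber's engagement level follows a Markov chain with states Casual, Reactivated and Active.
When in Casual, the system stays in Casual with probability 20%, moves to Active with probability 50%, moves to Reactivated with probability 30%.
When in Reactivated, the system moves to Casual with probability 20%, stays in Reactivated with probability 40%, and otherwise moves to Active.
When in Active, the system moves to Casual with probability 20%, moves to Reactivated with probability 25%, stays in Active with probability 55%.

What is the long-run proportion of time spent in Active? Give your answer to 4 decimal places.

Let the stationary distribution be π with π = πP and π_1 + π_2 + π_3 = 1.
π_1 = 0.2·π_1 + 0.2·π_2 + 0.2·π_3
π_2 = 0.3·π_1 + 0.4·π_2 + 0.25·π_3
Solving with the normalization constraint gives π = (0.2000, 0.3059, 0.4941).
So the stationary probability of Active is 0.4941.

0.4941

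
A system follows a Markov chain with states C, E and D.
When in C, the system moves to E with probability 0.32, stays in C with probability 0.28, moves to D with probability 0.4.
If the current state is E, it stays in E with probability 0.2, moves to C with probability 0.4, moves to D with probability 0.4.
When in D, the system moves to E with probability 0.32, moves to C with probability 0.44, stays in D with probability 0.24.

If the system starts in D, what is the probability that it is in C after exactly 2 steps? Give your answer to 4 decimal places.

0.3568

Sum over the intermediate state after 1 step:
P = P(D→C)·P(C→C) + P(D→E)·P(E→C) + P(D→D)·P(D→C)
  = 0.44×0.28 + 0.32×0.4 + 0.24×0.44
  = 0.1232 + 0.1280 + 0.1056 = 0.3568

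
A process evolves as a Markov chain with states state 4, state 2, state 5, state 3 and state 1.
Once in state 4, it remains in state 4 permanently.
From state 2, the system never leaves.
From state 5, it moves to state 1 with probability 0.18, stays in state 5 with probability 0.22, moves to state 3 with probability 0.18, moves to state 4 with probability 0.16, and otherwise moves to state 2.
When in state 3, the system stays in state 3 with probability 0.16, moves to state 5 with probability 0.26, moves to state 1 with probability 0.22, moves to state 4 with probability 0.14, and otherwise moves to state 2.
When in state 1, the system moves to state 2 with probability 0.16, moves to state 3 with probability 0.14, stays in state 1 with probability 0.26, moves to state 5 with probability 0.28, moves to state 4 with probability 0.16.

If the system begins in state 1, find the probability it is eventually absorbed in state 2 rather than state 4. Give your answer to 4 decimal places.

Let h(s) be the probability of absorption at state 2 starting from transient state s. Then h(state 2) = 1 and h(state 4) = 0. By first-step analysis:
h(state 5) = 0.16·0 + 0.26·1 + 0.22·h(state 5) + 0.18·h(state 3) + 0.18·h(state 1)
h(state 3) = 0.14·0 + 0.22·1 + 0.26·h(state 5) + 0.16·h(state 3) + 0.22·h(state 1)
h(state 1) = 0.16·0 + 0.16·1 + 0.28·h(state 5) + 0.14·h(state 3) + 0.26·h(state 1)
Solving: h(state 5) = 0.5980, h(state 3) = 0.5922, h(state 1) = 0.5545.
Starting from state 1, the probability is 0.5545.

0.5545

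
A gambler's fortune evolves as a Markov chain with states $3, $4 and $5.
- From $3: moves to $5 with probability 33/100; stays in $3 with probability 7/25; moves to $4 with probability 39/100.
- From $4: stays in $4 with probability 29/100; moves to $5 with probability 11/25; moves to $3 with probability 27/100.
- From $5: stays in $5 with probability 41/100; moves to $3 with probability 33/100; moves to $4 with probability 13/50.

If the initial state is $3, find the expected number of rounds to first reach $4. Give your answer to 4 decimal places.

Let t(s) be the expected number of rounds to first reach $4 from state s, with t($4) = 0. Conditioning on the first round:
t($3) = 1 + 0.28·t($3) + 0.33·t($5)
t($5) = 1 + 0.33·t($3) + 0.41·t($5)
Solving: t($3) = 2.9123, t($5) = 3.3238.
Expected rounds from $3 to $4: 2.9123.

2.9123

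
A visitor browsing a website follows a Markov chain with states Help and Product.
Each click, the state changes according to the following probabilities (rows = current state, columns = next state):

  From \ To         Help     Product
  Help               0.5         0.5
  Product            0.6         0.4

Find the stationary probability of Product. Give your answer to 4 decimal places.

Let the stationary distribution be π with π = πP and π_1 + π_2 = 1.
π_1 = 0.5·π_1 + 0.6·π_2
Solving with the normalization constraint gives π = (0.5455, 0.4545).
So the stationary probability of Product is 0.4545.

0.4545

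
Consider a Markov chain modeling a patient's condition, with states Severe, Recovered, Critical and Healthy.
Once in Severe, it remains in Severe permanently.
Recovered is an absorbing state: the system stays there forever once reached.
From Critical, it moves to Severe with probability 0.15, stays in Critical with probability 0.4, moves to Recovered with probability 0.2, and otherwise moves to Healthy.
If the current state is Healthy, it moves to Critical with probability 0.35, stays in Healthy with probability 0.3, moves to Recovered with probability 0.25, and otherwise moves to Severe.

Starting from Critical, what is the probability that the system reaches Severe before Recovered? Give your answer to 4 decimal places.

0.3910

Let h(s) be the probability of absorption at Severe starting from transient state s. Then h(Severe) = 1 and h(Recovered) = 0. By first-step analysis:
h(Critical) = 0.15·1 + 0.2·0 + 0.4·h(Critical) + 0.25·h(Healthy)
h(Healthy) = 0.1·1 + 0.25·0 + 0.35·h(Critical) + 0.3·h(Healthy)
Solving: h(Critical) = 0.3910, h(Healthy) = 0.3383.
Starting from Critical, the probability is 0.3910.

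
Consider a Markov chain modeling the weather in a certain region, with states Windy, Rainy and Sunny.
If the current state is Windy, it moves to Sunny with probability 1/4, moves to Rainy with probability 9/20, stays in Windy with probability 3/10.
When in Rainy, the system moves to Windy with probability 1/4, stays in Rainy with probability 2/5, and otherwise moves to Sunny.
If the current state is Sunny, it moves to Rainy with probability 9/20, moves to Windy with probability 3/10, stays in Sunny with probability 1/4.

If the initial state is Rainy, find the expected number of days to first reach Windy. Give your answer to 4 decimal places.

3.7607

Let t(s) be the expected number of days to first reach Windy from state s, with t(Windy) = 0. Conditioning on the first day:
t(Rainy) = 1 + 0.4·t(Rainy) + 0.35·t(Sunny)
t(Sunny) = 1 + 0.45·t(Rainy) + 0.25·t(Sunny)
Solving: t(Rainy) = 3.7607, t(Sunny) = 3.5897.
Expected days from Rainy to Windy: 3.7607.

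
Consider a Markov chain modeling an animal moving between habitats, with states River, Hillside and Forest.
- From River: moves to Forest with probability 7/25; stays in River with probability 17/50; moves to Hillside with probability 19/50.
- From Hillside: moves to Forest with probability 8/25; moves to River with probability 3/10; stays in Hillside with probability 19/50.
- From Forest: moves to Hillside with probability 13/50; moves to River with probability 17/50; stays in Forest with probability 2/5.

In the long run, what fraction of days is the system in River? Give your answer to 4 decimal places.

0.3264

Let the stationary distribution be π with π = πP and π_1 + π_2 + π_3 = 1.
π_1 = 0.34·π_1 + 0.3·π_2 + 0.34·π_3
π_2 = 0.38·π_1 + 0.38·π_2 + 0.26·π_3
Solving with the normalization constraint gives π = (0.3264, 0.3400, 0.3336).
So the stationary probability of River is 0.3264.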